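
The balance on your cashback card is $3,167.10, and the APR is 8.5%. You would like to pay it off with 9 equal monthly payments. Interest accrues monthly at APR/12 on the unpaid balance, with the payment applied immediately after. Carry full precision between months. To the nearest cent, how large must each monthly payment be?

$364.48

Monthly rate r = 8.5%/12 = 0.708333% = 0.00708333.
Level-payment amortization: P = B₀·r / (1 − (1+r)^(−n)) = 3167.10·0.00708333 / (1 − 1.00708^(−9)).
Denominator 1 − (1+r)^(−9) = 0.0615496044.
P = 22.4336 / 0.0615496044 ≈ 364.48.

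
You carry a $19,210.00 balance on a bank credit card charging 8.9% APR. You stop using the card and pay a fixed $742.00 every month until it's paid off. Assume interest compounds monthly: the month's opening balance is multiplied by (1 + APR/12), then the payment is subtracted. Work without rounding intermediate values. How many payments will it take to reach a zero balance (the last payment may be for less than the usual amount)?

29 payments

Monthly rate r = 8.9%/12 = 0.741667% = 0.00741667.
Recurrence: B ← B·(1+r) − $742.00.
Month 1: interest $142.47; balance after payment $18,610.47.
Month 2: interest $138.03; balance after payment $18,006.50.
Closed form: n = −ln(1 − rB₀/P)/ln(1+r) = −ln(0.80799)/ln(1.00742) ≈ 28.854, so the balance reaches zero during payment 29.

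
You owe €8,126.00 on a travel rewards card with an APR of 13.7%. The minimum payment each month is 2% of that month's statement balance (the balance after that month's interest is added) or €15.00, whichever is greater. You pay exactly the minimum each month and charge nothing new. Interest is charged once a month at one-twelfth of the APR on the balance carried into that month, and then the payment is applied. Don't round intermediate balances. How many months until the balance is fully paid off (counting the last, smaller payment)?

344 months

Monthly rate r = 13.7%/12 = 1.14167% = 0.0114167.
While 2% of the post-interest balance exceeds €15.00, each month B ← (B·(1+r))·(1 − 0.02), i.e. B shrinks by the factor (1+r)·0.98 = 0.99119.
This holds for months 1–271. Entering month 272 the balance is €738.25; 2% of the post-interest balance is now below €15.00, so the flat €15.00 minimum applies from here.
From month 272 a fixed €15.00 at rate r clears €738.25 in 73 more payments. Total: 271 + 73 = 344 months.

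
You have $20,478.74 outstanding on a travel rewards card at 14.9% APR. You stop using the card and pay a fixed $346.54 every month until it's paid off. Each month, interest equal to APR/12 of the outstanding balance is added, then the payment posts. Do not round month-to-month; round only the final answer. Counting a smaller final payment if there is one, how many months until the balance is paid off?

Monthly rate r = 14.9%/12 = 1.24167% = 0.0124167.
Recurrence: B ← B·(1+r) − $346.54.
Month 1: interest $254.28; balance after payment $20,386.48.
Month 2: interest $253.13; balance after payment $20,293.07.
Closed form: n = −ln(1 − rB₀/P)/ln(1+r) = −ln(0.26624)/ln(1.01242) ≈ 107.240, so the balance reaches zero during payment 108.

108 months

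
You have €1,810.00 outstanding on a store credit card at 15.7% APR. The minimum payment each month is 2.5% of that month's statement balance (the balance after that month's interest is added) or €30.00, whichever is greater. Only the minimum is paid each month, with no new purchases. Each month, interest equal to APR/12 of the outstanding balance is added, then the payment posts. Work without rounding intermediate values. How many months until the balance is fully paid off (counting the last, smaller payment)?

91 months

Monthly rate r = 15.7%/12 = 1.30833% = 0.0130833.
While 2.5% of the post-interest balance exceeds €30.00, each month B ← (B·(1+r))·(1 − 0.025), i.e. B shrinks by the factor (1+r)·0.975 = 0.98776.
This holds for months 1–35. Entering month 36 the balance is €1,176.04; 2.5% of the post-interest balance is now below €30.00, so the flat €30.00 minimum applies from here.
From month 36 a fixed €30.00 at rate r clears €1,176.04 in 56 more payments. Total: 35 + 56 = 91 months.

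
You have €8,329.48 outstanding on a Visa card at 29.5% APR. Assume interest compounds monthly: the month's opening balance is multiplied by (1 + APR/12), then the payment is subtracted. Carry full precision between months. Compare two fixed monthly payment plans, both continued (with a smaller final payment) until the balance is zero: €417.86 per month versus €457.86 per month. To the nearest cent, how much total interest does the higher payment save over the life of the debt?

€410.26

Monthly rate r = 29.5%/12 = 2.45833% = 0.0245833.
At €417.86/mo: n = ⌈−ln(1 − rB₀/P)/ln(1+r)⌉ = 28 payments (last €305.41); total interest = total paid − €8,329.48 = €3,258.15.
At €457.86/mo: 25 payments (last €188.73); total interest €2,847.89.
Interest saved = €3,258.15 − €2,847.89 = €410.26.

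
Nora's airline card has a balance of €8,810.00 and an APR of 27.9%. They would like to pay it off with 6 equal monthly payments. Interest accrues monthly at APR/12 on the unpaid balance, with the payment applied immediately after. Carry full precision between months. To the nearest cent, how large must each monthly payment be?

Monthly rate r = 27.9%/12 = 2.325% = 0.02325.
Level-payment amortization: P = B₀·r / (1 − (1+r)^(−n)) = 8810.00·0.02325 / (1 − 1.02325^(−6)).
Denominator 1 − (1+r)^(−6) = 0.128816824.
P = 204.833 / 0.128816824 ≈ 1590.11.

€1,590.11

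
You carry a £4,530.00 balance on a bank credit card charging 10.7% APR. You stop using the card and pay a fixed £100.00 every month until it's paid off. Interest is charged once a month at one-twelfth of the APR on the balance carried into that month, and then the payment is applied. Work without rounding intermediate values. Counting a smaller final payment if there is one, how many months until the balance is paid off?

59 months

Monthly rate r = 10.7%/12 = 0.891667% = 0.00891667.
Recurrence: B ← B·(1+r) − £100.00.
Month 1: interest £40.39; balance after payment £4,470.39.
Month 2: interest £39.86; balance after payment £4,410.25.
Closed form: n = −ln(1 − rB₀/P)/ln(1+r) = −ln(0.59608)/ln(1.00892) ≈ 58.283, so the balance reaches zero during payment 59.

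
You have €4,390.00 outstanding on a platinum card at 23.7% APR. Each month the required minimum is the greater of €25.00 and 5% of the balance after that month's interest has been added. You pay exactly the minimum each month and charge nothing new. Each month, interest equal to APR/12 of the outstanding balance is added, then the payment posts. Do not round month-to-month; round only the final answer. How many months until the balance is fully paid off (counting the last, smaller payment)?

Monthly rate r = 23.7%/12 = 1.975% = 0.01975.
While 5% of the post-interest balance exceeds €25.00, each month B ← (B·(1+r))·(1 − 0.05), i.e. B shrinks by the factor (1+r)·0.95 = 0.96876.
This holds for months 1–70. Entering month 71 the balance is €476.08; 5% of the post-interest balance is now below €25.00, so the flat €25.00 minimum applies from here.
From month 71 a fixed €25.00 at rate r clears €476.08 in 25 more payments. Total: 70 + 25 = 95 months.

95 months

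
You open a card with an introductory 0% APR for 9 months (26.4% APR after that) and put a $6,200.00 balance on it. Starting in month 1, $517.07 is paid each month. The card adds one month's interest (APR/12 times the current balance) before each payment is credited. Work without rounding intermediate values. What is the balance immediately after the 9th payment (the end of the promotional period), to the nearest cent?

$1,546.37

Promo months 1–9 at r₀ = 0%/12 = 0; months 10+ at r₁ = 26.4%/12 = 0.022.
After month 9 (no interest yet): B = $6,200.00 − 9·$517.07 = $1,546.37.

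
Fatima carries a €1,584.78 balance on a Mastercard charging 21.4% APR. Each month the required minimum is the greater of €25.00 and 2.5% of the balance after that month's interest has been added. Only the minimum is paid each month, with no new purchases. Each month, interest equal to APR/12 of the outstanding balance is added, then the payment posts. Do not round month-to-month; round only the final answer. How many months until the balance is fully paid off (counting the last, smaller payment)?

131 months

Monthly rate r = 21.4%/12 = 1.78333% = 0.0178333.
While 2.5% of the post-interest balance exceeds €25.00, each month B ← (B·(1+r))·(1 − 0.025), i.e. B shrinks by the factor (1+r)·0.975 = 0.99239.
This holds for months 1–63. Entering month 64 the balance is €979.24; 2.5% of the post-interest balance is now below €25.00, so the flat €25.00 minimum applies from here.
From month 64 a fixed €25.00 at rate r clears €979.24 in 68 more payments. Total: 63 + 68 = 131 months.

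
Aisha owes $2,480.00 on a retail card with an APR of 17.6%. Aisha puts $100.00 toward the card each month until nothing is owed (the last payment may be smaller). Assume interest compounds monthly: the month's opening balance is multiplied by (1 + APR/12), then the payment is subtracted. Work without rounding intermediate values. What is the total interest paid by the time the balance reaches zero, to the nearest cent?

Monthly rate r = 17.6%/12 = 1.46667% = 0.0146667.
Payoff takes n = ⌈−ln(1 − rB₀/P)/ln(1+r)⌉ = ⌈31.053⌉ = 32 payments; the last is $5.34.
Total paid = 31·$100.00 + $5.34 = $3,105.34.
Total interest = total paid − principal = $3,105.34 − $2,480.00 = $625.34.

$625.34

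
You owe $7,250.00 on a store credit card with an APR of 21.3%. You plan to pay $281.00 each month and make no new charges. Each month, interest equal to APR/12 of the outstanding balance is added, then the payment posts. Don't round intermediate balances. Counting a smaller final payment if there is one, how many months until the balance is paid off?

Monthly rate r = 21.3%/12 = 1.775% = 0.01775.
Recurrence: B ← B·(1+r) − $281.00.
Month 1: interest $128.69; balance after payment $7,097.69.
Month 2: interest $125.98; balance after payment $6,942.67.
Closed form: n = −ln(1 − rB₀/P)/ln(1+r) = −ln(0.54204)/ln(1.01775) ≈ 34.808, so the balance reaches zero during payment 35.

35 payments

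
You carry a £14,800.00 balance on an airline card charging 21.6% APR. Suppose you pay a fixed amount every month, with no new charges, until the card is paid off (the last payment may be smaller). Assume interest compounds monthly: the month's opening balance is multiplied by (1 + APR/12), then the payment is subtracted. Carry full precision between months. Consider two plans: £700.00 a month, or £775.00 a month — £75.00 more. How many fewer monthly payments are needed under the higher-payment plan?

3 fewer payments

Monthly rate r = 21.6%/12 = 1.8% = 0.018.
At £700.00/mo: n = ⌈−ln(1 − rB₀/P)/ln(1+r)⌉ = 27 payments (last £594.08); total interest = total paid − £14,800.00 = £3,994.08.
At £775.00/mo: 24 payments (last £474.42); total interest £3,499.42.
Payments saved = 27 − 24 = 3.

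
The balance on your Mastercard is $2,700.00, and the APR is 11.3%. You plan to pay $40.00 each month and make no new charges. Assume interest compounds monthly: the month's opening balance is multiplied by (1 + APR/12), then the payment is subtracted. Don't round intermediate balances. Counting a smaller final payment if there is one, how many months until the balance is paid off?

108 payments

Monthly rate r = 11.3%/12 = 0.941667% = 0.00941667.
Recurrence: B ← B·(1+r) − $40.00.
Month 1: interest $25.43; balance after payment $2,685.43.
Month 2: interest $25.29; balance after payment $2,670.71.
Closed form: n = −ln(1 − rB₀/P)/ln(1+r) = −ln(0.36438)/ln(1.00942) ≈ 107.715, so the balance reaches zero during payment 108.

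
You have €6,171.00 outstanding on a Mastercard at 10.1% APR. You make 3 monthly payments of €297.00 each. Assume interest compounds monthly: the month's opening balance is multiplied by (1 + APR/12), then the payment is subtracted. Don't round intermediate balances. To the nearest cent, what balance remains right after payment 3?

Monthly rate r = 10.1%/12 = 0.841667% = 0.00841667.
Each month: B ← B·(1+r) − €297.00.
Month 1: interest €51.94; balance after payment €5,925.94.
Month 2: interest €49.88; balance after payment €5,678.82.
Month 3: interest €47.80; balance after payment €5,429.61.

€5,429.61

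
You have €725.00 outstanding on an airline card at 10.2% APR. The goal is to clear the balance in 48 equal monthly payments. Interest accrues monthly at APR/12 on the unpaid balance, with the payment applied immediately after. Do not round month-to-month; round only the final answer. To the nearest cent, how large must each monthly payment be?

Monthly rate r = 10.2%/12 = 0.85% = 0.0085.
Level-payment amortization: P = B₀·r / (1 − (1+r)^(−n)) = 725.00·0.0085 / (1 − 1.0085^(−48)).
Denominator 1 − (1+r)^(−48) = 0.333873551.
P = 6.1625 / 0.333873551 ≈ 18.46.

€18.46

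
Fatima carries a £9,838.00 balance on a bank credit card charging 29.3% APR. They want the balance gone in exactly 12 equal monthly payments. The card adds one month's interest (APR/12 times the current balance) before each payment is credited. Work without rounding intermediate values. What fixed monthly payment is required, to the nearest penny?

Monthly rate r = 29.3%/12 = 2.44167% = 0.0244167.
Level-payment amortization: P = B₀·r / (1 − (1+r)^(−n)) = 9838.00·0.0244167 / (1 − 1.02442^(−12)).
Denominator 1 − (1+r)^(−12) = 0.251347338.
P = 240.211 / 0.251347338 ≈ 955.69.

£955.69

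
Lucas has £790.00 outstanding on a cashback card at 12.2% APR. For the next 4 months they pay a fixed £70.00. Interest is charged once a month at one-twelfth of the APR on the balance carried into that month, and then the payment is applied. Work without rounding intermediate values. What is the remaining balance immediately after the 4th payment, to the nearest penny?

Monthly rate r = 12.2%/12 = 1.01667% = 0.0101667.
Each month: B ← B·(1+r) − £70.00.
Month 1: interest £8.03; balance after payment £728.03.
Month 2: interest £7.40; balance after payment £665.43.
Month 3: interest £6.77; balance after payment £602.20.
Month 4: interest £6.12; balance after payment £538.32.

£538.32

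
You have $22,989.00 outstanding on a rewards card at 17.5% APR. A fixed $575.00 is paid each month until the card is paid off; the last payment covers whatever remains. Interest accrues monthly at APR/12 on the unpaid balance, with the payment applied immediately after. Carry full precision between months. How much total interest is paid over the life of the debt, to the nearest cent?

Monthly rate r = 17.5%/12 = 1.45833% = 0.0145833.
Payoff takes n = ⌈−ln(1 − rB₀/P)/ln(1+r)⌉ = ⌈60.423⌉ = 61 payments; the last is $244.00.
Total paid = 60·$575.00 + $244.00 = $34,744.00.
Total interest = total paid − principal = $34,744.00 − $22,989.00 = $11,755.00.

$11,755.00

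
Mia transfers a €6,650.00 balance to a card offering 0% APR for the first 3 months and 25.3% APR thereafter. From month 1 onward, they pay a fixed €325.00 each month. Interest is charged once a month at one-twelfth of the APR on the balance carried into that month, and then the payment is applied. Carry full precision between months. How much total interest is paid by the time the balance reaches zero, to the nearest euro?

€1,476

Promo months 1–3 at r₀ = 0%/12 = 0; months 4+ at r₁ = 25.3%/12 = 0.0210833.
After month 3 (no interest yet): B = €6,650.00 − 3·€325.00 = €5,675.00.
Then at r₁ with €325.00/mo: n₂ = −ln(1 − r₁·B/P)/ln(1+r₁) ≈ 22.00 → 23 more payments.
Total paid = 25·€325.00 + €1.38 = €8,126.38; interest = €8,126.38 − €6,650.00 = €1,476.38.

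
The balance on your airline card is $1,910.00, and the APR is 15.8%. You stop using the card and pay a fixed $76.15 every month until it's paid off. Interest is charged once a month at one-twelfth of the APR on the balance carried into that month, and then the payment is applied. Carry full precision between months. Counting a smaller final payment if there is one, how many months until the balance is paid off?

31 payments

Monthly rate r = 15.8%/12 = 1.31667% = 0.0131667.
Recurrence: B ← B·(1+r) − $76.15.
Month 1: interest $25.15; balance after payment $1,859.00.
Month 2: interest $24.48; balance after payment $1,807.33.
Closed form: n = −ln(1 − rB₀/P)/ln(1+r) = −ln(0.66975)/ln(1.01317) ≈ 30.644, so the balance reaches zero during payment 31.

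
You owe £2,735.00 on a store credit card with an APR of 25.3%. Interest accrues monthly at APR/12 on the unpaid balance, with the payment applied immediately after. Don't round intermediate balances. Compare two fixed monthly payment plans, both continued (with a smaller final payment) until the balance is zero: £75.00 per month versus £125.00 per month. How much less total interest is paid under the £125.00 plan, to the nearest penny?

Monthly rate r = 25.3%/12 = 2.10833% = 0.0210833.
At £75.00/mo: n = ⌈−ln(1 − rB₀/P)/ln(1+r)⌉ = 71 payments (last £15.04); total interest = total paid − £2,735.00 = £2,530.04.
At £125.00/mo: 30 payments (last £81.43); total interest £971.43.
Interest saved = £2,530.04 − £971.43 = £1,558.61.

£1,558.61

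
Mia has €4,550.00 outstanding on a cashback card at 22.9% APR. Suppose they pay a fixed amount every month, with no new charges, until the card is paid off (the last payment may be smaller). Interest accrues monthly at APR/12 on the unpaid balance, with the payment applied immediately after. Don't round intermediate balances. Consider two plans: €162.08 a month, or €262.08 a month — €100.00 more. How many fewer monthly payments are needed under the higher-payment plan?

19 fewer payments

Monthly rate r = 22.9%/12 = 1.90833% = 0.0190833.
At €162.08/mo: n = ⌈−ln(1 − rB₀/P)/ln(1+r)⌉ = 41 payments (last €95.73); total interest = total paid − €4,550.00 = €2,028.93.
At €262.08/mo: 22 payments (last €76.17); total interest €1,029.85.
Payments saved = 41 − 22 = 19.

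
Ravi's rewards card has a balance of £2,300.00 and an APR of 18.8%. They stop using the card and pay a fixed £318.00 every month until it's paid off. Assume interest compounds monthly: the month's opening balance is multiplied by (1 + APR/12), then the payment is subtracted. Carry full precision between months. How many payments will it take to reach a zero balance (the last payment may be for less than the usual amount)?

Monthly rate r = 18.8%/12 = 1.56667% = 0.0156667.
Recurrence: B ← B·(1+r) − £318.00.
Month 1: interest £36.03; balance after payment £2,018.03.
Month 2: interest £31.62; balance after payment £1,731.65.
Closed form: n = −ln(1 − rB₀/P)/ln(1+r) = −ln(0.88669)/ln(1.01567) ≈ 7.736, so the balance reaches zero during payment 8.

8 months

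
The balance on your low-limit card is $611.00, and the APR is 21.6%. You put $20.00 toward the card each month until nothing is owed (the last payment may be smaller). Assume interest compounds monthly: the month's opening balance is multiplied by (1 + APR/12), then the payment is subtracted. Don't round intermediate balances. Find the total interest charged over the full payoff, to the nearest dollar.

Monthly rate r = 21.6%/12 = 1.8% = 0.018.
Payoff takes n = ⌈−ln(1 − rB₀/P)/ln(1+r)⌉ = ⌈44.747⌉ = 45 payments; the last is $14.98.
Total paid = 44·$20.00 + $14.98 = $894.98.
Total interest = total paid − principal = $894.98 − $611.00 = $283.98.

$284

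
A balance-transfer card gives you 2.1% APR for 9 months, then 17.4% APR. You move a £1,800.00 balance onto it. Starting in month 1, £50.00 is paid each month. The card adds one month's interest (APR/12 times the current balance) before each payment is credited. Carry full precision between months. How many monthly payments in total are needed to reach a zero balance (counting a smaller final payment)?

Promo months 1–9 at r₀ = 2.1%/12 = 0.00175; months 10+ at r₁ = 17.4%/12 = 0.0145.
After month 9: iterate B ← B·(1+r₀) − £50.00 for 9 months → £1,375.39.
Then at r₁ with £50.00/mo: n₂ = −ln(1 − r₁·B/P)/ln(1+r₁) ≈ 35.35 → 36 more payments.

45 payments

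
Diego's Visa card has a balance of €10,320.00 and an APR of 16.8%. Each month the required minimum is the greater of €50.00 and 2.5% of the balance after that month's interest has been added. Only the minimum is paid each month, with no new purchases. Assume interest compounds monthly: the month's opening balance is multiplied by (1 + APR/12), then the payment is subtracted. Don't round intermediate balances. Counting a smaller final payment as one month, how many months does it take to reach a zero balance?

203 months

Monthly rate r = 16.8%/12 = 1.4% = 0.014.
While 2.5% of the post-interest balance exceeds €50.00, each month B ← (B·(1+r))·(1 − 0.025), i.e. B shrinks by the factor (1+r)·0.975 = 0.98865.
This holds for months 1–145. Entering month 146 the balance is €1,971.75; 2.5% of the post-interest balance is now below €50.00, so the flat €50.00 minimum applies from here.
From month 146 a fixed €50.00 at rate r clears €1,971.75 in 58 more payments. Total: 145 + 58 = 203 months.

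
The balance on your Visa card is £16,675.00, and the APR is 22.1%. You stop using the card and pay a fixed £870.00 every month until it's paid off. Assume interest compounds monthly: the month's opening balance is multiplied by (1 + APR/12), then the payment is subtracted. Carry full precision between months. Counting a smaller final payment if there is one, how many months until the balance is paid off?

24 months

Monthly rate r = 22.1%/12 = 1.84167% = 0.0184167.
Recurrence: B ← B·(1+r) − £870.00.
Month 1: interest £307.10; balance after payment £16,112.10.
Month 2: interest £296.73; balance after payment £15,538.83.
Closed form: n = −ln(1 − rB₀/P)/ln(1+r) = −ln(0.64701)/ln(1.01842) ≈ 23.858, so the balance reaches zero during payment 24.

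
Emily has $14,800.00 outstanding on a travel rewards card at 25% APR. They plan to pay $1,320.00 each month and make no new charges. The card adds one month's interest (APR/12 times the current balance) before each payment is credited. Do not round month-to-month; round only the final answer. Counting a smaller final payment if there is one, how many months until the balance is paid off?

13 payments

Monthly rate r = 25%/12 = 2.08333% = 0.0208333.
Recurrence: B ← B·(1+r) − $1,320.00.
Month 1: interest $308.33; balance after payment $13,788.33.
Month 2: interest $287.26; balance after payment $12,755.59.
Closed form: n = −ln(1 − rB₀/P)/ln(1+r) = −ln(0.76641)/ln(1.02083) ≈ 12.902, so the balance reaches zero during payment 13.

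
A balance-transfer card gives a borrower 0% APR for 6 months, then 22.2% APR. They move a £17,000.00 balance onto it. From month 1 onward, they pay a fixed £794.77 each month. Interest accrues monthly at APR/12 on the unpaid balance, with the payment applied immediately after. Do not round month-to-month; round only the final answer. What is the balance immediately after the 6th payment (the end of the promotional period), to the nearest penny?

Promo months 1–6 at r₀ = 0%/12 = 0; months 7+ at r₁ = 22.2%/12 = 0.0185.
After month 6 (no interest yet): B = £17,000.00 − 6·£794.77 = £12,231.38.

£12,231.38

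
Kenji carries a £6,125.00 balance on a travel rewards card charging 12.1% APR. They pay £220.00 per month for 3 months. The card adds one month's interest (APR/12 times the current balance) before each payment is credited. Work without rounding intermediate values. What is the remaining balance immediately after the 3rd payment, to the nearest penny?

£5,645.48

Monthly rate r = 12.1%/12 = 1.00833% = 0.0100833.
Each month: B ← B·(1+r) − £220.00.
Month 1: interest £61.76; balance after payment £5,966.76.
Month 2: interest £60.16; balance after payment £5,806.93.
Month 3: interest £58.55; balance after payment £5,645.48.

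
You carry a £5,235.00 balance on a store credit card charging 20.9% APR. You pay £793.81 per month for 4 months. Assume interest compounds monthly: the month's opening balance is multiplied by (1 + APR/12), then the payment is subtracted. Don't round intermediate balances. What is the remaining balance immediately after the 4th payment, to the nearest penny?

£2,350.18

Monthly rate r = 20.9%/12 = 1.74167% = 0.0174167.
Each month: B ← B·(1+r) − £793.81.
Month 1: interest £91.18; balance after payment £4,532.37.
Month 2: interest £78.94; balance after payment £3,817.49.
Month 3: interest £66.49; balance after payment £3,090.17.
Month 4: interest £53.82; balance after payment £2,350.18.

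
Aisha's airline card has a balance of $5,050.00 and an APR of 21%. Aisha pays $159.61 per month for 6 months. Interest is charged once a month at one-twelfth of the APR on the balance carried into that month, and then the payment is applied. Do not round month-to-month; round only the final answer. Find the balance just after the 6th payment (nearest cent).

Monthly rate r = 21%/12 = 1.75% = 0.0175.
Each month: B ← B·(1+r) − $159.61.
Month 1: interest $88.38; balance after payment $4,978.77.
Month 2: interest $87.13; balance after payment $4,906.28.
Month 3: interest $85.86; balance after payment $4,832.53.
Month 4: interest $84.57; balance after payment $4,757.49.
Month 5: interest $83.26; balance after payment $4,681.14.
Month 6: interest $81.92; balance after payment $4,603.45.

$4,603.45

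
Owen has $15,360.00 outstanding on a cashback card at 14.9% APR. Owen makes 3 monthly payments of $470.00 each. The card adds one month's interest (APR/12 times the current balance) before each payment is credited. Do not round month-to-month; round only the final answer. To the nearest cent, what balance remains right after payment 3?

$14,511.71

Monthly rate r = 14.9%/12 = 1.24167% = 0.0124167.
Each month: B ← B·(1+r) − $470.00.
Month 1: interest $190.72; balance after payment $15,080.72.
Month 2: interest $187.25; balance after payment $14,797.97.
Month 3: interest $183.74; balance after payment $14,511.71.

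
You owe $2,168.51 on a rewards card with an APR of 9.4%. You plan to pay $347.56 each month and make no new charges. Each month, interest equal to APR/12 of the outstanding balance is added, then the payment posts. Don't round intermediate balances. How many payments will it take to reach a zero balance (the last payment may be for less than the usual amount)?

Monthly rate r = 9.4%/12 = 0.783333% = 0.00783333.
Recurrence: B ← B·(1+r) − $347.56.
Month 1: interest $16.99; balance after payment $1,837.94.
Month 2: interest $14.40; balance after payment $1,504.77.
Closed form: n = −ln(1 − rB₀/P)/ln(1+r) = −ln(0.95113)/ln(1.00783) ≈ 6.422, so the balance reaches zero during payment 7.

7 months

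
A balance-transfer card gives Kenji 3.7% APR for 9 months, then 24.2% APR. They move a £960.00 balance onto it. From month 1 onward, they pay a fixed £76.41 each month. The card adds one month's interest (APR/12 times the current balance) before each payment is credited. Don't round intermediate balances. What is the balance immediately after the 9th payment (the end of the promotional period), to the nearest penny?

£290.74

Promo months 1–9 at r₀ = 3.7%/12 = 0.00308333; months 10+ at r₁ = 24.2%/12 = 0.0201667.
After month 9: iterate B ← B·(1+r₀) − £76.41 for 9 months → £290.74.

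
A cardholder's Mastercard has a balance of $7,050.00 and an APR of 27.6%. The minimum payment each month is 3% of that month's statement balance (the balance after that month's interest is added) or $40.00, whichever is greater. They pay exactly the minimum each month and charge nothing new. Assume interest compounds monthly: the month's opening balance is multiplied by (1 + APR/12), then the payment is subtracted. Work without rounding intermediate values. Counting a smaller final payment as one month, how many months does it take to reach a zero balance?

Monthly rate r = 27.6%/12 = 2.3% = 0.023.
While 3% of the post-interest balance exceeds $40.00, each month B ← (B·(1+r))·(1 − 0.03), i.e. B shrinks by the factor (1+r)·0.97 = 0.99231.
This holds for months 1–219. Entering month 220 the balance is $1,300.06; 3% of the post-interest balance is now below $40.00, so the flat $40.00 minimum applies from here.
From month 220 a fixed $40.00 at rate r clears $1,300.06 in 61 more payments. Total: 219 + 61 = 280 months.

280 months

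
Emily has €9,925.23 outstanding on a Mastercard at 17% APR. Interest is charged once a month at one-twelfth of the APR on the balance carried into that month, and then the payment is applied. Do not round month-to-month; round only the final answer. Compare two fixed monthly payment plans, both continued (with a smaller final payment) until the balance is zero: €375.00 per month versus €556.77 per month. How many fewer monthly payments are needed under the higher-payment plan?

13 fewer payments

Monthly rate r = 17%/12 = 1.41667% = 0.0141667.
At €375.00/mo: n = ⌈−ln(1 − rB₀/P)/ln(1+r)⌉ = 34 payments (last €152.83); total interest = total paid − €9,925.23 = €2,602.60.
At €556.77/mo: 21 payments (last €385.98); total interest €1,596.15.
Payments saved = 34 − 21 = 13.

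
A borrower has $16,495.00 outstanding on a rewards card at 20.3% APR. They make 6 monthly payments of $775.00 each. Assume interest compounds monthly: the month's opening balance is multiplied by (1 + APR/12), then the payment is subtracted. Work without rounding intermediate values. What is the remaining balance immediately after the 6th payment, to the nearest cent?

Monthly rate r = 20.3%/12 = 1.69167% = 0.0169167.
Each month: B ← B·(1+r) − $775.00.
Month 1: interest $279.04; balance after payment $15,999.04.
Month 2: interest $270.65; balance after payment $15,494.69.
Month 3: interest $262.12; balance after payment $14,981.81.
Month 4: interest $253.44; balance after payment $14,460.25.
Month 5: interest $244.62; balance after payment $13,929.87.
Month 6: interest $235.65; balance after payment $13,390.52.

$13,390.52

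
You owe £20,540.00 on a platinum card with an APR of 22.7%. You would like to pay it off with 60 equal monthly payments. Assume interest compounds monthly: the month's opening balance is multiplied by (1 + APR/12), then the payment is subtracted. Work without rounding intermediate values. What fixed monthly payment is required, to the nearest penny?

£575.50

Monthly rate r = 22.7%/12 = 1.89167% = 0.0189167.
Level-payment amortization: P = B₀·r / (1 − (1+r)^(−n)) = 20540.00·0.0189167 / (1 − 1.01892^(−60)).
Denominator 1 − (1+r)^(−60) = 0.675152125.
P = 388.548 / 0.675152125 ≈ 575.50.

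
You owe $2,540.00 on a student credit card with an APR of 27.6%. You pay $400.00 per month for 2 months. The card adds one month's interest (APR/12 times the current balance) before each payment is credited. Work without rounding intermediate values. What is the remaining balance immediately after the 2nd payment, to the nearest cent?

$1,848.98

Monthly rate r = 27.6%/12 = 2.3% = 0.023.
Each month: B ← B·(1+r) − $400.00.
Month 1: interest $58.42; balance after payment $2,198.42.
Month 2: interest $50.56; balance after payment $1,848.98.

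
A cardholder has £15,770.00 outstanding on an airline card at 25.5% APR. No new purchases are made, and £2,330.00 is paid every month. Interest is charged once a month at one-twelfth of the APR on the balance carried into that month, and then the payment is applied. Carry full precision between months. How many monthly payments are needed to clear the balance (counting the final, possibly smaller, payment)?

Monthly rate r = 25.5%/12 = 2.125% = 0.02125.
Recurrence: B ← B·(1+r) − £2,330.00.
Month 1: interest £335.11; balance after payment £13,775.11.
Month 2: interest £292.72; balance after payment £11,737.83.
Closed form: n = −ln(1 − rB₀/P)/ln(1+r) = −ln(0.85617)/ln(1.02125) ≈ 7.385, so the balance reaches zero during payment 8.

8 payments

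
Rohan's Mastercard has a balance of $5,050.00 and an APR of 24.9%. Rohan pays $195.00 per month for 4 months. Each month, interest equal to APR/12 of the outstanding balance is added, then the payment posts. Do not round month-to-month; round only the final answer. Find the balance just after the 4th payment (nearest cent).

Monthly rate r = 24.9%/12 = 2.075% = 0.02075.
Each month: B ← B·(1+r) − $195.00.
Month 1: interest $104.79; balance after payment $4,959.79.
Month 2: interest $102.92; balance after payment $4,867.70.
Month 3: interest $101.00; balance after payment $4,773.71.
Month 4: interest $99.05; balance after payment $4,677.76.

$4,677.76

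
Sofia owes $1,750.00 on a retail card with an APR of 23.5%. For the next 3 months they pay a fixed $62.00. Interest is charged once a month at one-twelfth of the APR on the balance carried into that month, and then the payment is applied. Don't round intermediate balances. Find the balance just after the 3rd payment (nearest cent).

$1,665.17

Monthly rate r = 23.5%/12 = 1.95833% = 0.0195833.
Each month: B ← B·(1+r) − $62.00.
Month 1: interest $34.27; balance after payment $1,722.27.
Month 2: interest $33.73; balance after payment $1,694.00.
Month 3: interest $33.17; balance after payment $1,665.17.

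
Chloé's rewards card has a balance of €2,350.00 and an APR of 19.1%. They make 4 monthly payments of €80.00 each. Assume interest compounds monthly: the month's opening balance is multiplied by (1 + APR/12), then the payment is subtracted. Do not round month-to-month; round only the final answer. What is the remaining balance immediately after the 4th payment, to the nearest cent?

Monthly rate r = 19.1%/12 = 1.59167% = 0.0159167.
Each month: B ← B·(1+r) − €80.00.
Month 1: interest €37.40; balance after payment €2,307.40.
Month 2: interest €36.73; balance after payment €2,264.13.
Month 3: interest €36.04; balance after payment €2,220.17.
Month 4: interest €35.34; balance after payment €2,175.51.

€2,175.51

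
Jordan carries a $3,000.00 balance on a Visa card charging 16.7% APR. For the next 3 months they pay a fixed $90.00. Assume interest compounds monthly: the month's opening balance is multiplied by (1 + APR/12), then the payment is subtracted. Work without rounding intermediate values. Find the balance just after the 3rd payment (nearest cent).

Monthly rate r = 16.7%/12 = 1.39167% = 0.0139167.
Each month: B ← B·(1+r) − $90.00.
Month 1: interest $41.75; balance after payment $2,951.75.
Month 2: interest $41.08; balance after payment $2,902.83.
Month 3: interest $40.40; balance after payment $2,853.23.

$2,853.23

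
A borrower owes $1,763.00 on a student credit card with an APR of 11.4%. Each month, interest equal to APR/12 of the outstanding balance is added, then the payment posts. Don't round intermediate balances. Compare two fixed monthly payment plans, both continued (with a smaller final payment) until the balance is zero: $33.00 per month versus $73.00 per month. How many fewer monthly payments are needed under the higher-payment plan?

47 fewer payments

Monthly rate r = 11.4%/12 = 0.95% = 0.0095.
At $33.00/mo: n = ⌈−ln(1 − rB₀/P)/ln(1+r)⌉ = 75 payments (last $30.17); total interest = total paid − $1,763.00 = $709.17.
At $73.00/mo: 28 payments (last $41.29); total interest $249.29.
Payments saved = 75 − 28 = 47.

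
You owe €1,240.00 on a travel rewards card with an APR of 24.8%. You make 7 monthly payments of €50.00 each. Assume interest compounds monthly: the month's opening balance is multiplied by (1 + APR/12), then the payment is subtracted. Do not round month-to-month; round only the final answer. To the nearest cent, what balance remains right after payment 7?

€1,058.44

Monthly rate r = 24.8%/12 = 2.06667% = 0.0206667.
Each month: B ← B·(1+r) − €50.00.
Month 1: interest €25.63; balance after payment €1,215.63.
Month 2: interest €25.12; balance after payment €1,190.75.
Month 3: interest €24.61; balance after payment €1,165.36.
Month 4: interest €24.08; balance after payment €1,139.44.
Month 5: interest €23.55; balance after payment €1,112.99.
Month 6: interest €23.00; balance after payment €1,085.99.
Month 7: interest €22.44; balance after payment €1,058.44.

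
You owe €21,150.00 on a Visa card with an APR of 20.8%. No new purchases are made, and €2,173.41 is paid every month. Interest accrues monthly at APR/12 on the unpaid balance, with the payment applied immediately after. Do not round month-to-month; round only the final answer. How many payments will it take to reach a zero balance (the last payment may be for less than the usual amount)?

Monthly rate r = 20.8%/12 = 1.73333% = 0.0173333.
Recurrence: B ← B·(1+r) − €2,173.41.
Month 1: interest €366.60; balance after payment €19,343.19.
Month 2: interest €335.28; balance after payment €17,505.06.
Closed form: n = −ln(1 − rB₀/P)/ln(1+r) = −ln(0.83132)/ln(1.01733) ≈ 10.750, so the balance reaches zero during payment 11.

11 months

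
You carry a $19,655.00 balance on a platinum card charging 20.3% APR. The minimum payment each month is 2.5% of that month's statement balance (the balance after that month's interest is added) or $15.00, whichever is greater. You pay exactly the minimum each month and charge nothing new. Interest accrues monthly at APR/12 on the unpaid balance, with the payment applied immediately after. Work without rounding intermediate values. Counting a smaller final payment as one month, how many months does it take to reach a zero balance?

476 months

Monthly rate r = 20.3%/12 = 1.69167% = 0.0169167.
While 2.5% of the post-interest balance exceeds $15.00, each month B ← (B·(1+r))·(1 − 0.025), i.e. B shrinks by the factor (1+r)·0.975 = 0.99149.
This holds for months 1–411. Entering month 412 the balance is $587.02; 2.5% of the post-interest balance is now below $15.00, so the flat $15.00 minimum applies from here.
From month 412 a fixed $15.00 at rate r clears $587.02 in 65 more payments. Total: 411 + 65 = 476 months.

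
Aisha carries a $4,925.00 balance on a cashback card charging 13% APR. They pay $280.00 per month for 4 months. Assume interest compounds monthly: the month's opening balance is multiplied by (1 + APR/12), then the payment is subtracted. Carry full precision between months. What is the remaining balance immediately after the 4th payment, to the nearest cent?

Monthly rate r = 13%/12 = 1.08333% = 0.0108333.
Each month: B ← B·(1+r) − $280.00.
Month 1: interest $53.35; balance after payment $4,698.35.
Month 2: interest $50.90; balance after payment $4,469.25.
Month 3: interest $48.42; balance after payment $4,237.67.
Month 4: interest $45.91; balance after payment $4,003.58.

$4,003.58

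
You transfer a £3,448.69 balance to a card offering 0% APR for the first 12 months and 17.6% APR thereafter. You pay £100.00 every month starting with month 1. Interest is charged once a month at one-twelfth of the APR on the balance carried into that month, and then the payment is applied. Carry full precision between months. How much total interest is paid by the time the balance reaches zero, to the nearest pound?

Promo months 1–12 at r₀ = 0%/12 = 0; months 13+ at r₁ = 17.6%/12 = 0.0146667.
After month 12 (no interest yet): B = £3,448.69 − 12·£100.00 = £2,248.69.
Then at r₁ with £100.00/mo: n₂ = −ln(1 − r₁·B/P)/ln(1+r₁) ≈ 27.49 → 28 more payments.
Total paid = 39·£100.00 + £48.72 = £3,948.72; interest = £3,948.72 − £3,448.69 = £500.03.

£500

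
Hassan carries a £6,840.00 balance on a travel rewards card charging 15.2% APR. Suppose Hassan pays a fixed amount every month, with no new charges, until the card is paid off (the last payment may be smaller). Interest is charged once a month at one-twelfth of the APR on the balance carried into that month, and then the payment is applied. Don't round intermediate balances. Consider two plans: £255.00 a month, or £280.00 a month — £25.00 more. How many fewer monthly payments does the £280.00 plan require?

Monthly rate r = 15.2%/12 = 1.26667% = 0.0126667.
At £255.00/mo: n = ⌈−ln(1 − rB₀/P)/ln(1+r)⌉ = 33 payments (last £250.65); total interest = total paid − £6,840.00 = £1,570.65.
At £280.00/mo: 30 payments (last £116.31); total interest £1,396.31.
Payments saved = 33 − 30 = 3.

3 fewer payments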